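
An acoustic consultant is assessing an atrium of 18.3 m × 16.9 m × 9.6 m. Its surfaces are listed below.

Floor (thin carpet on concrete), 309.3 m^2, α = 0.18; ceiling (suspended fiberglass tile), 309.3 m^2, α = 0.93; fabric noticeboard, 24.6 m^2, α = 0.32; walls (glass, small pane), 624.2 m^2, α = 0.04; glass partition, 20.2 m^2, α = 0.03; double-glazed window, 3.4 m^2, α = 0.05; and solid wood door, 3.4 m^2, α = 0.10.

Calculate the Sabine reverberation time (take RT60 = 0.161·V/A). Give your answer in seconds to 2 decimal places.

Summing Sᵢαᵢ: 55.674 + 287.649 + 7.872 + 24.968 + 0.606 + 0.170 + 0.340 → A = 377.279 sabins.
Volume V = 18.3 × 16.9 × 9.6 = 2968.992 m³.
Sabine: RT60 = 0.161 × 2968.992 / 377.279 = 1.27 s.

1.27 s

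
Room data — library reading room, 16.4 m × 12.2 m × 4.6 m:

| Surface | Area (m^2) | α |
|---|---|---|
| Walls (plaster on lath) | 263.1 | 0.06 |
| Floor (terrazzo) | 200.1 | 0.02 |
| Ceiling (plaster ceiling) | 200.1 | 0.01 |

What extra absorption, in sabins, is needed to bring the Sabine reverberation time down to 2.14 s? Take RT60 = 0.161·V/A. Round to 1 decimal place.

47.5 sabins

A₁ = Σ Sᵢαᵢ = 263.1*0.06 + 200.1*0.02 + 200.1*0.01 = 21.789 sabins.
V = 920.368 m³. Required absorption A₂ = 0.161 × 920.368 / 2.14 = 69.243 sabins.
ΔA = A₂ − A₁ = 69.243 − 21.789 = 47.5 sabins.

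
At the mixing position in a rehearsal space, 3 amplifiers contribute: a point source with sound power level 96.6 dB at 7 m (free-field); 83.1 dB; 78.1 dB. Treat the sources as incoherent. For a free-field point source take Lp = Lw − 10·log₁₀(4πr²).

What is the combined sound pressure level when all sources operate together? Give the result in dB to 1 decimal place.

84.4 dB

Source at 7 m: Lp = 96.6 − 10·log₁₀(4π·7²) = 96.6 − 10·log₁₀(615.752) = 68.7 dB.
Sum in the linear (power) domain: Σ 10^(Lᵢ/10) = 10^(68.7/10) + 10^(83.1/10) + 10^(78.1/10) = 2.762e+08.
Combined level = 10 log₁₀(2.762e+08) = 84.4 dB.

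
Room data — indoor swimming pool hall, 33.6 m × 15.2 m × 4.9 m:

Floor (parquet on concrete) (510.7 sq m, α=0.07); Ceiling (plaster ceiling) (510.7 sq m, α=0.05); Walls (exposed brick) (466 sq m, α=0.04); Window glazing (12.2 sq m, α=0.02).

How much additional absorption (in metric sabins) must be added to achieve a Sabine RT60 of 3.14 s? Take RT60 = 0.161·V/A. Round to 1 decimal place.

48.1 sabins

Equivalent absorption area: A₁ = 510.7*0.07 + 510.7*0.05 + 466*0.04 + 12.2*0.02 = 80.168 sq m.
Target A₂ = 0.161·2502.528/3.14 = 128.314 sabins (V = 2502.528 m³).
ΔA = A₂ − A₁ = 128.314 − 80.168 = 48.1 sabins.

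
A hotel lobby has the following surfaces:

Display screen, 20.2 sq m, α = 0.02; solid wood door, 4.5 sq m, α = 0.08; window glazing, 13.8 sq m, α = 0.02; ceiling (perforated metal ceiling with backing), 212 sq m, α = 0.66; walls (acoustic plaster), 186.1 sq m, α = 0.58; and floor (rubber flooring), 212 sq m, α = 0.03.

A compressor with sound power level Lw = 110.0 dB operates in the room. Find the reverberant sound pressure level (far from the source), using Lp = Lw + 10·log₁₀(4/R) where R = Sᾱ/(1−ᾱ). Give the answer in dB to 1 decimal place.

A = 255.258 sabins; S = 648.6 sq m.
ᾱ = 255.258/648.6 = 0.3936; R = Sᾱ/(1−ᾱ) = 255.258/(1−0.3936) = 420.940 sq m.
Lp = Lw + 10 log₁₀(4/R) = 110.0 -20.22 = 89.8 dB.

89.8 dB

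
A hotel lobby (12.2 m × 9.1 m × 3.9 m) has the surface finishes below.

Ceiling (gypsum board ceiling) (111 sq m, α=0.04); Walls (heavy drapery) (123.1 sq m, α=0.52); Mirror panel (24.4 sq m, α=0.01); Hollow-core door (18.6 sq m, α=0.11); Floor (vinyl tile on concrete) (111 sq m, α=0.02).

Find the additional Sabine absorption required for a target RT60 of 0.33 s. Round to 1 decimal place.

Total absorption A₁ = 111×0.04 + 123.1×0.52 + 24.4×0.01 + 18.6×0.11 + 111×0.02
  = 4.440 + 64.012 + 0.244 + 2.046 + 2.220 = 72.962 sq m sabins.
Target A₂ = 0.161·432.978/0.33 = 211.241 sabins (V = 432.978 m³).
Shortfall: 211.241 − 72.962 = 138.3 sabins.

138.3 sabins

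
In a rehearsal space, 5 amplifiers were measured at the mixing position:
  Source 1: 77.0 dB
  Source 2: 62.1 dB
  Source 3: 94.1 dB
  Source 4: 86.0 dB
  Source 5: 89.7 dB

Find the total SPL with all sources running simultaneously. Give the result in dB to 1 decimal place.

96.0 dB

Converting to relative power and adding: 10^(77.0/10) + 10^(62.1/10) + 10^(94.1/10) + 10^(86.0/10) + 10^(89.7/10) = 3.953e+09.
L_total = 10·log₁₀(3.953e+09) = 96.0 dB.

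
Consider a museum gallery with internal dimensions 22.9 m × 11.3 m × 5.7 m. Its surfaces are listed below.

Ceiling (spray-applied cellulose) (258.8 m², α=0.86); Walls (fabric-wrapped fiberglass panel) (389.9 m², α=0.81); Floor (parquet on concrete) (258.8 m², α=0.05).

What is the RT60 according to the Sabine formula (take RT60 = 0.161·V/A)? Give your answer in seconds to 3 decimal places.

Equivalent absorption area: A = 258.8×0.86 + 389.9×0.81 + 258.8×0.05 = 551.327 m².
Volume V = 22.9 × 11.3 × 5.7 = 1474.989 m³.
RT60 = 0.161 · V / A = 0.161 × 1474.989 / 551.327 = 0.431 s.

0.431 s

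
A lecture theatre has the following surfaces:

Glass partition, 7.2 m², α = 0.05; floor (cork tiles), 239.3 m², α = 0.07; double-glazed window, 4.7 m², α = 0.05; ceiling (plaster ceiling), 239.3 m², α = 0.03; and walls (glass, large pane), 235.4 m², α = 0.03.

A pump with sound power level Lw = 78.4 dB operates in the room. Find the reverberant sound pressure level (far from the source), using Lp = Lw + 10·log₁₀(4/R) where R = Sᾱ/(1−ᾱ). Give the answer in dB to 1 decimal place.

69.2 dB

A = 31.587 sabins; S = 725.9 m².
ᾱ = 31.587/725.9 = 0.0435; R = Sᾱ/(1−ᾱ) = 31.587/(1−0.0435) = 33.024 m².
Lp = 78.4 + 10·log₁₀(4/33.024) = 78.4 + (-9.17) = 69.2 dB.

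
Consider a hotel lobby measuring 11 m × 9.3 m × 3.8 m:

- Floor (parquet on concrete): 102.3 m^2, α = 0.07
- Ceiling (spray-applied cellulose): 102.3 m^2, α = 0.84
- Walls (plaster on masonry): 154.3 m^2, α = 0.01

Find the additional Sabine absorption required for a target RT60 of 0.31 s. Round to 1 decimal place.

Total absorption A₁ = 102.3*0.07 + 102.3*0.84 + 154.3*0.01
  = 7.161 + 85.932 + 1.543 = 94.636 m^2 sabins.
V = 388.74 m³. Required absorption A₂ = 0.161 × 388.74 / 0.31 = 201.894 sabins.
ΔA = A₂ − A₁ = 201.894 − 94.636 = 107.3 sabins.

107.3 sabins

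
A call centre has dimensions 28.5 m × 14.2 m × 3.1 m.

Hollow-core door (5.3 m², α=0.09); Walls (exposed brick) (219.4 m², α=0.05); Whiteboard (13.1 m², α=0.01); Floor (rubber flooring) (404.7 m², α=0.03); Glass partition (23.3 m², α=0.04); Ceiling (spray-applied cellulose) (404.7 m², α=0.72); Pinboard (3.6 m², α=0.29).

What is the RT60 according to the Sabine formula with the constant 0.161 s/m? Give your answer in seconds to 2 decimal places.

0.64 s

Total absorption A = 5.3×0.09 + 219.4×0.05 + 13.1×0.01 + 404.7×0.03 + 23.3×0.04 + 404.7×0.72 + 3.6×0.29
  = 0.477 + 10.970 + 0.131 + 12.141 + 0.932 + 291.384 + 1.044 = 317.079 m² sabins.
Volume V = 28.5 × 14.2 × 3.1 = 1254.57 m³.
T = 0.161 V/A = 0.161·1254.57/317.079 = 0.64 s.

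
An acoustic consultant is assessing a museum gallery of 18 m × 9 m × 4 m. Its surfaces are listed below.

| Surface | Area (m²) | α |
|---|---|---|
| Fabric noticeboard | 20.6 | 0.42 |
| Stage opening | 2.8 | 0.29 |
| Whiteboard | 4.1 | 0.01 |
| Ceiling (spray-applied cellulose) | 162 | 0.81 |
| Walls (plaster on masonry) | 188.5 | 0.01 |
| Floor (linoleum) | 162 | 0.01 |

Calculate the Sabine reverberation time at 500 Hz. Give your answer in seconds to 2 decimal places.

0.72 seconds

A = Σ Sᵢαᵢ = 20.6×0.42 + 2.8×0.29 + 4.1×0.01 + 162×0.81 + 188.5×0.01 + 162×0.01 = 144.230 sabins.
Room volume: 648 m³.
RT60 = 0.161 · V / A = 0.161 × 648 / 144.230 = 0.72 s.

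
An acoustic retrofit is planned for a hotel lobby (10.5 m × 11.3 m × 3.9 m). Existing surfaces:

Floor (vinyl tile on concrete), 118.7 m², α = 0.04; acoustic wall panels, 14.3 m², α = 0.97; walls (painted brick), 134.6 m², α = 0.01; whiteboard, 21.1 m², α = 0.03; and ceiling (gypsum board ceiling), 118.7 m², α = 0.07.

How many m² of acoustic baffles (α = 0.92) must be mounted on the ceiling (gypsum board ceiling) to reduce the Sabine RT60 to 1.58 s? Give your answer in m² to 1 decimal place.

Summing Sᵢαᵢ: 4.748 + 13.871 + 1.346 + 0.633 + 8.309 → A₁ = 28.907 sabins.
Required A₂ = 0.161·462.735/1.58 = 47.152 sabins.
Absorption to add: 47.152 − 28.907 = 18.245 sabins.
Each m² of panel replacing the ceiling (gypsum board ceiling) adds (0.92 − 0.07) = 0.85 sabins.
Panel area = 18.245 / 0.85 = 21.5 m².

21.5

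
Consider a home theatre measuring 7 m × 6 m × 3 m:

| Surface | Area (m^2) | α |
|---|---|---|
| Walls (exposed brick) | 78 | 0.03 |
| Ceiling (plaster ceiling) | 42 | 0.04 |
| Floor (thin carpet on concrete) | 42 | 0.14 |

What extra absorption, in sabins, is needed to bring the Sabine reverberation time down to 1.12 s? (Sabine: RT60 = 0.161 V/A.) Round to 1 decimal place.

8.2 sabins

A₁ = Σ Sᵢαᵢ = 78×0.03 + 42×0.04 + 42×0.14 = 9.900 sabins.
V = 126 m³. Required absorption A₂ = 0.161 × 126 / 1.12 = 18.113 sabins.
Additional absorption ΔA = 18.113 − 9.900 = 8.2 sabins.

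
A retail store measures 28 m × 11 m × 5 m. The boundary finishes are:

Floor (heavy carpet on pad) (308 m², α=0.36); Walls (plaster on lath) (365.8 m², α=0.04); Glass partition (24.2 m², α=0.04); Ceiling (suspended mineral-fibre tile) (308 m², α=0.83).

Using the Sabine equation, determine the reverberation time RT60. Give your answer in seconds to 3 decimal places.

A = Σ Sᵢαᵢ = 308·0.36 + 365.8·0.04 + 24.2·0.04 + 308·0.83 = 382.120 sabins.
Volume V = 28 × 11 × 5 = 1540 m³.
Sabine: RT60 = 0.161 × 1540 / 382.120 = 0.649 s.

0.649 seconds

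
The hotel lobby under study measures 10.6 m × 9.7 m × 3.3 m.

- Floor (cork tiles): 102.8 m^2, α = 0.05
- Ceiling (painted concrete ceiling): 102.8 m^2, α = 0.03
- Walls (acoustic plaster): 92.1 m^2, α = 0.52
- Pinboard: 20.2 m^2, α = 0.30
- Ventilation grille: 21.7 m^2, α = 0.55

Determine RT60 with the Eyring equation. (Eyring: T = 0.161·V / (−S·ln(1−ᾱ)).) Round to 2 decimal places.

0.65 s

Total surface area S = 102.8 + 102.8 + 92.1 + 20.2 + 21.7 = 339.6 m^2.
Σ(Sᵢαᵢ) = 102.8×0.05 + 102.8×0.03 + 92.1×0.52 + 20.2×0.30 + 21.7×0.55 = 74.111.
Mean coefficient ᾱ = A/S = 0.2182.
Eyring denominator: −S ln(1−ᾱ) = 83.595.
V = 10.6 × 9.7 × 3.3 = 339.306 m³.
T = 0.161·V/[−S·ln(1−ᾱ)] = 0.161·339.306/83.595 = 0.65 s.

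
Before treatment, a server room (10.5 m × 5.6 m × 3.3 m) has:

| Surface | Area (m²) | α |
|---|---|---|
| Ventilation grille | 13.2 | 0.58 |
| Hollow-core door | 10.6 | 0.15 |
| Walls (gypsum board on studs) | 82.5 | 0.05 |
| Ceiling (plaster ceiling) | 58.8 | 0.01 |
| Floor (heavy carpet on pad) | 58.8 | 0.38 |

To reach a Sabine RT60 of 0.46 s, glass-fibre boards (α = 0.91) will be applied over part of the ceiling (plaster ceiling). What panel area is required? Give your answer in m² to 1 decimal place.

35.1

Summing Sᵢαᵢ: 7.656 + 1.590 + 4.125 + 0.588 + 22.344 → A₁ = 36.303 sabins.
V = 194.04 m³. Target absorption A₂ = 0.161 × 194.04 / 0.46 = 67.914 sabins.
Absorption to add: 67.914 − 36.303 = 31.611 sabins.
Each m² of panel replacing the ceiling (plaster ceiling) adds (0.91 − 0.01) = 0.90 sabins.
Panel area = 31.611 / 0.90 = 35.1 m².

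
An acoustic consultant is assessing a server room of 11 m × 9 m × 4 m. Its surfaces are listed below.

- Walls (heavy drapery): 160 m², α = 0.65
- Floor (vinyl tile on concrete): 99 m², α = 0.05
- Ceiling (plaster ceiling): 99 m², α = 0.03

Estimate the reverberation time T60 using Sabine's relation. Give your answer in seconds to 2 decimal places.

A = Σ Sᵢαᵢ = 160·0.65 + 99·0.05 + 99·0.03 = 111.920 sabins.
Room volume: 396 m³.
Sabine: RT60 = 0.161 × 396 / 111.920 = 0.57 s.

0.57 s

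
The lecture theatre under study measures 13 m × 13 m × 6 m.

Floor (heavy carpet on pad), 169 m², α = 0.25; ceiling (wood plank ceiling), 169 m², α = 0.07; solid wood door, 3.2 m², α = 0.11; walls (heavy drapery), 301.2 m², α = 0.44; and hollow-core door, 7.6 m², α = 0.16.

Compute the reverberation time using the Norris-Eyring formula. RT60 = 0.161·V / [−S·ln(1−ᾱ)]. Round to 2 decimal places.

S = Σ Sᵢ = 650.0 m².
Absorption A = 169×0.25 + 169×0.07 + 3.2×0.11 + 301.2×0.44 + 7.6×0.16 = 188.176 sabins.
ᾱ = 188.176 / 650.0 = 0.2895.
−S·ln(1−ᾱ) = −650.0 × ln(1 − 0.2895) = 222.161.
V = 13 × 13 × 6 = 1014 m³.
RT60 = 0.161 × 1014 / 222.161 = 0.73 s.

0.73 seconds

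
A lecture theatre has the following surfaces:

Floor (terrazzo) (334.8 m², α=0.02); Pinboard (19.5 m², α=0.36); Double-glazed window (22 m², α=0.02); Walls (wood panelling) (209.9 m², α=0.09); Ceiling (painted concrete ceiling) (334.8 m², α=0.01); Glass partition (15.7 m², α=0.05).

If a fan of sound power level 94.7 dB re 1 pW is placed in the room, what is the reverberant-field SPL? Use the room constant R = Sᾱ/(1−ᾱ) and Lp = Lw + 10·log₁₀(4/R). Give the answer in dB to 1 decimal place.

Σ(Sᵢαᵢ) = 334.8×0.02 + 19.5×0.36 + 22×0.02 + 209.9×0.09 + 334.8×0.01 + 15.7×0.05 = 37.180; total area S = 936.7 m².
ᾱ = 37.180/936.7 = 0.0397; R = Sᾱ/(1−ᾱ) = 37.180/(1−0.0397) = 38.717 m².
Lp = Lw + 10 log₁₀(4/R) = 94.7 -9.86 = 84.8 dB.

84.8 dB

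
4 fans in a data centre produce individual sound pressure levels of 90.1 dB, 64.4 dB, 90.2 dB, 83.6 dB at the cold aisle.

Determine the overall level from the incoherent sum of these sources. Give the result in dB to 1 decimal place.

Sum in the linear (power) domain: Σ 10^(Lᵢ/10) = 10^(90.1/10) + 10^(64.4/10) + 10^(90.2/10) + 10^(83.6/10) = 2.302e+09.
Back to dB: 10·log₁₀ Σ = 93.6 dB.

93.6 dB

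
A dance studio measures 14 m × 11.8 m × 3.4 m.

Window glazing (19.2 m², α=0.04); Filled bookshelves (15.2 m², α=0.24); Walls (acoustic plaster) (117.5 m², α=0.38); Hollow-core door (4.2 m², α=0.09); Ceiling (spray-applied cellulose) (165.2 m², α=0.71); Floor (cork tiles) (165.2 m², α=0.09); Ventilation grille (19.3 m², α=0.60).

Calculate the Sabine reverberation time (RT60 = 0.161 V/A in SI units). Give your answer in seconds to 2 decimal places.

Total absorption A = 19.2·0.04 + 15.2·0.24 + 117.5·0.38 + 4.2·0.09 + 165.2·0.71 + 165.2·0.09 + 19.3·0.60
  = 0.768 + 3.648 + 44.650 + 0.378 + 117.292 + 14.868 + 11.580 = 193.184 m² sabins.
V = 14·11.8·3.4 = 561.68 m³.
RT60 = 0.161 · V / A = 0.161 × 561.68 / 193.184 = 0.47 s.

0.47 seconds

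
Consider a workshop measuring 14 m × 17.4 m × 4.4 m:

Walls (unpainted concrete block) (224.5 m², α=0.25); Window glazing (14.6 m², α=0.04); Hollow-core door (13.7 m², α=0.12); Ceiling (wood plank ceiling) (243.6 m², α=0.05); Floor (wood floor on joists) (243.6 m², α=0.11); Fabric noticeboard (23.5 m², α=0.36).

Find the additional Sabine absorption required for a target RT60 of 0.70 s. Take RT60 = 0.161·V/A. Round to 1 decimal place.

140.7 sabins

A₁ = Σ Sᵢαᵢ = 224.5·0.25 + 14.6·0.04 + 13.7·0.12 + 243.6·0.05 + 243.6·0.11 + 23.5·0.36 = 105.789 sabins.
For T = 0.70 s, need A₂ = 0.161·V/T = 0.161·1071.84/0.70 = 246.523 sabins.
Shortfall: 246.523 − 105.789 = 140.7 sabins.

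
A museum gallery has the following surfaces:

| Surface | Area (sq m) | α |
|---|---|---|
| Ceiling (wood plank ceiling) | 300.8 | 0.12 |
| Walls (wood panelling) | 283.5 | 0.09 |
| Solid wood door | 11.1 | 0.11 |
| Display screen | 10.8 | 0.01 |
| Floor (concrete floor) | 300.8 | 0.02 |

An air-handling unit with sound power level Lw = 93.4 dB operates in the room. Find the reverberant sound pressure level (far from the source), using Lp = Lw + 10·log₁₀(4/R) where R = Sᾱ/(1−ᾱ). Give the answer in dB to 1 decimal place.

Σ(Sᵢαᵢ) = 300.8·0.12 + 283.5·0.09 + 11.1·0.11 + 10.8·0.01 + 300.8·0.02 = 68.956; total area S = 907.0 sq m.
ᾱ = 68.956/907.0 = 0.0760; R = Sᾱ/(1−ᾱ) = 68.956/(1−0.0760) = 74.628 sq m.
Lp = 93.4 + 10·log₁₀(4/74.628) = 93.4 + (-12.71) = 80.7 dB.

80.7 dB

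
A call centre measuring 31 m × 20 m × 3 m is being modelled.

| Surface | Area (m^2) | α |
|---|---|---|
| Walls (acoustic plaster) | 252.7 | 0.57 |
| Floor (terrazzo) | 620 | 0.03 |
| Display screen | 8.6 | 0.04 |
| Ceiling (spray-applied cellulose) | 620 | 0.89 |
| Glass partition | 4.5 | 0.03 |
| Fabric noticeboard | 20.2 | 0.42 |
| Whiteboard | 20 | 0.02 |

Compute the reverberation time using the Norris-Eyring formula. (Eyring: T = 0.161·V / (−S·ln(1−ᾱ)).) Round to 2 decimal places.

0.31 s

Total surface area S = 252.7 + 620 + 8.6 + 620 + 4.5 + 20.2 + 20 = 1546.0 m^2.
Absorption A = 252.7×0.57 + 620×0.03 + 8.6×0.04 + 620×0.89 + 4.5×0.03 + 20.2×0.42 + 20×0.02 = 723.802 sabins.
ᾱ = 723.802 / 1546.0 = 0.4682.
−S·ln(1−ᾱ) = −1546.0 × ln(1 − 0.4682) = 976.280.
V = 31 × 20 × 3 = 1860 m³.
T = 0.161·V/[−S·ln(1−ᾱ)] = 0.161·1860/976.280 = 0.31 s.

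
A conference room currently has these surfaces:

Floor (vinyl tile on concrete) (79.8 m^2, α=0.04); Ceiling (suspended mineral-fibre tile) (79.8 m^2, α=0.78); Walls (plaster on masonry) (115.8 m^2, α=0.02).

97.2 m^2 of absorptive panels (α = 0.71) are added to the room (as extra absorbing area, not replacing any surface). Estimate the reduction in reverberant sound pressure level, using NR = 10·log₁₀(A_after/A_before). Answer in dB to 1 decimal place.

3.1 dB

Total absorption A_before = 79.8·0.04 + 79.8·0.78 + 115.8·0.02
  = 3.192 + 62.244 + 2.316 = 67.752 m^2 sabins.
Treatment contributes 97.2·0.71 = 69.012 sabins.
New total A_after = 136.764 sabins.
Reduction = 10 log₁₀(A_after/A_before) = 10 log₁₀(2.0186) = 3.1 dB.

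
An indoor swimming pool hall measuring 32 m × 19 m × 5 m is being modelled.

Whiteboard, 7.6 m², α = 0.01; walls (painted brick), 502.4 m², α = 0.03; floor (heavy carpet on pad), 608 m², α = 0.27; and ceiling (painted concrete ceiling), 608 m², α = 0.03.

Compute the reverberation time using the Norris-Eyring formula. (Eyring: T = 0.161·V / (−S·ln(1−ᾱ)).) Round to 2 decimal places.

2.33 s

S = Σ Sᵢ = 1726.0 m².
Σ(Sᵢαᵢ) = 7.6×0.01 + 502.4×0.03 + 608×0.27 + 608×0.03 = 197.548.
ᾱ = 197.548 / 1726.0 = 0.1145.
−S·ln(1−ᾱ) = −1726.0 × ln(1 − 0.1145) = 209.886.
V = 32 × 19 × 5 = 3040 m³.
RT60 = 0.161 × 3040 / 209.886 = 2.33 s.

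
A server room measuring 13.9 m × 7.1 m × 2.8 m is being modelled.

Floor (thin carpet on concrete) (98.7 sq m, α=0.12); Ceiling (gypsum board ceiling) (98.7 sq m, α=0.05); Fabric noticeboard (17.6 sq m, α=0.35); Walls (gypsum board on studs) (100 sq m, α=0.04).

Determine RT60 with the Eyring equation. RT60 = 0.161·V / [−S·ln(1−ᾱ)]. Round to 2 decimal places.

S = Σ Sᵢ = 315.0 sq m.
Absorption A = 98.7·0.12 + 98.7·0.05 + 17.6·0.35 + 100·0.04 = 26.939 sabins.
ᾱ = 26.939 / 315.0 = 0.0855.
Eyring denominator: −S ln(1−ᾱ) = 28.154.
V = 13.9 × 7.1 × 2.8 = 276.332 m³.
T = 0.161·V/[−S·ln(1−ᾱ)] = 0.161·276.332/28.154 = 1.58 s.

1.58 seconds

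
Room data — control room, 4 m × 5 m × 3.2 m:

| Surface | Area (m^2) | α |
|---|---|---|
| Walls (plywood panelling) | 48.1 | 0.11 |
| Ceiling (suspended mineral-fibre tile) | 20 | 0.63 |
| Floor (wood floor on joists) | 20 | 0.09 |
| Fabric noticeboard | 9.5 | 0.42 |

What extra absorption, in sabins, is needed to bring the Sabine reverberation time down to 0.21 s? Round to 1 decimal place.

Summing Sᵢαᵢ: 5.291 + 12.600 + 1.800 + 3.990 → A₁ = 23.681 sabins.
Target A₂ = 0.161·64/0.21 = 49.067 sabins (V = 64 m³).
Additional absorption ΔA = 49.067 − 23.681 = 25.4 sabins.

25.4 sabins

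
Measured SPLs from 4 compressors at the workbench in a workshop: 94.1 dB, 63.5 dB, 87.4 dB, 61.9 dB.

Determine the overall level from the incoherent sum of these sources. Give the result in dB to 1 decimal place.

94.9 dB

Sum in the linear (power) domain: Σ 10^(Lᵢ/10) = 10^(94.1/10) + 10^(63.5/10) + 10^(87.4/10) + 10^(61.9/10) = 3.124e+09.
L_total = 10·log₁₀(3.124e+09) = 94.9 dB.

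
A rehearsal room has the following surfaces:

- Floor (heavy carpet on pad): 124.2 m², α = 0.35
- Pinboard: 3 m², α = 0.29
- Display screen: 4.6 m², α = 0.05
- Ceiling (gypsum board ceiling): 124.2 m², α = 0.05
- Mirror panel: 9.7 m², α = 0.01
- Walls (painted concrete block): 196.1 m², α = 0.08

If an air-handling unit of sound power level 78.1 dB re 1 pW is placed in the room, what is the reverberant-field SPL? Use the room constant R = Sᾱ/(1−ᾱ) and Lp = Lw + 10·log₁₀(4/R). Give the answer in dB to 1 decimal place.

65.2 dB

A = 66.565 sabins; S = 461.8 m².
ᾱ = 66.565/461.8 = 0.1441; R = Sᾱ/(1−ᾱ) = 66.565/(1−0.1441) = 77.772 m².
Lp = 78.1 + 10·log₁₀(4/77.772) = 78.1 + (-12.89) = 65.2 dB.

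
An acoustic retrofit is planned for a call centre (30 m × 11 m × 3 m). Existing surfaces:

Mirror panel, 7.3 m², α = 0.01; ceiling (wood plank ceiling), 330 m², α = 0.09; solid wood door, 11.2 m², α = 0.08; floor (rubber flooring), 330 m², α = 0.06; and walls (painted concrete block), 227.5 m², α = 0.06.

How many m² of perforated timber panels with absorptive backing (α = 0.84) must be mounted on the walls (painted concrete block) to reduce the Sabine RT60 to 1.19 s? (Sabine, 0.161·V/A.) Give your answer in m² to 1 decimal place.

Total absorption A₁ = 7.3*0.01 + 330*0.09 + 11.2*0.08 + 330*0.06 + 227.5*0.06
  = 0.073 + 29.700 + 0.896 + 19.800 + 13.650 = 64.119 m² sabins.
V = 990 m³. Target absorption A₂ = 0.161 × 990 / 1.19 = 133.941 sabins.
ΔA needed = 133.941 − 64.119 = 69.822 sabins.
Each m² of panel replacing the walls (painted concrete block) adds (0.84 − 0.06) = 0.78 sabins.
Area = ΔA/Δα = 69.822/0.78 = 89.5 m².

89.5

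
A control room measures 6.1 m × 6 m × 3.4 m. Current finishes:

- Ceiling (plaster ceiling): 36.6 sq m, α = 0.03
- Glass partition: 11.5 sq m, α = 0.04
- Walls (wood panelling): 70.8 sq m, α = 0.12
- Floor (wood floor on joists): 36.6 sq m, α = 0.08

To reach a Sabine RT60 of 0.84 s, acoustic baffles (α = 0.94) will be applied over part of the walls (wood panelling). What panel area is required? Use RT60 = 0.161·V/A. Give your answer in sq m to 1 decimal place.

13.3

Total absorption A₁ = 36.6×0.03 + 11.5×0.04 + 70.8×0.12 + 36.6×0.08
  = 1.098 + 0.460 + 8.496 + 2.928 = 12.982 sq m sabins.
V = 124.44 m³. Target absorption A₂ = 0.161 × 124.44 / 0.84 = 23.851 sabins.
ΔA needed = 23.851 − 12.982 = 10.869 sabins.
Net gain per sq m: Δα = 0.94 − 0.12 = 0.82.
Area = ΔA/Δα = 10.869/0.82 = 13.3 sq m.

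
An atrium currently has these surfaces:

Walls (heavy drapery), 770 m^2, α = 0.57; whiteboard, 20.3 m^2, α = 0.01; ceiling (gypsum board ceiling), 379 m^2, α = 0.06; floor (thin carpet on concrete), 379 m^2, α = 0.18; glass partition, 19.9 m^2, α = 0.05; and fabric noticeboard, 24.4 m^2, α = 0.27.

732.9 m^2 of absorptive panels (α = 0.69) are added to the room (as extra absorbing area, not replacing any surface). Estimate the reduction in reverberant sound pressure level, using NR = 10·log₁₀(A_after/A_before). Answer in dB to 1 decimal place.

2.9 dB

Summing Sᵢαᵢ: 438.900 + 0.203 + 22.740 + 68.220 + 0.995 + 6.588 → A_before = 537.646 sabins.
Treatment contributes 732.9·0.69 = 505.701 sabins.
A_after = 537.646 + 505.701 = 1043.347 sabins.
NR = 10·log₁₀(1043.347/537.646) = 2.9 dB.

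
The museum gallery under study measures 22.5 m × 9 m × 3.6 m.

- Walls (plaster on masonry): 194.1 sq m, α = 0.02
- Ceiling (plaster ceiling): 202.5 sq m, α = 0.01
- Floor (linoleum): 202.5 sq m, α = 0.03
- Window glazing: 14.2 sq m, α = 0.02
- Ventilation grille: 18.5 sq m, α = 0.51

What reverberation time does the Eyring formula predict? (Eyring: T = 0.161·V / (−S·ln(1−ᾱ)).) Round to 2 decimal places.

5.32 s

S = Σ Sᵢ = 631.8 sq m.
Absorption A = 194.1·0.02 + 202.5·0.01 + 202.5·0.03 + 14.2·0.02 + 18.5·0.51 = 21.701 sabins.
Mean coefficient ᾱ = A/S = 0.0343.
Eyring denominator: −S ln(1−ᾱ) = 22.051.
V = 22.5 × 9 × 3.6 = 729 m³.
RT60 = 0.161 × 729 / 22.051 = 5.32 s.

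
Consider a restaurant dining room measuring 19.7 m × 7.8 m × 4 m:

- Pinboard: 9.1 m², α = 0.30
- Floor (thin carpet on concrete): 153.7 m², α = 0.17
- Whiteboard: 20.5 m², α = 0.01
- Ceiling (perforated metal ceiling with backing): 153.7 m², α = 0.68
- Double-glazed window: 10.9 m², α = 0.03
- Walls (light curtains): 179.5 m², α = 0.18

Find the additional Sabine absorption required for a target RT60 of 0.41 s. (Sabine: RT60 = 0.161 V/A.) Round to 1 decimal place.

75.1 sabins

Summing Sᵢαᵢ: 2.730 + 26.129 + 0.205 + 104.516 + 0.327 + 32.310 → A₁ = 166.217 sabins.
For T = 0.41 s, need A₂ = 0.161·V/T = 0.161·614.64/0.41 = 241.359 sabins.
Additional absorption ΔA = 241.359 − 166.217 = 75.1 sabins.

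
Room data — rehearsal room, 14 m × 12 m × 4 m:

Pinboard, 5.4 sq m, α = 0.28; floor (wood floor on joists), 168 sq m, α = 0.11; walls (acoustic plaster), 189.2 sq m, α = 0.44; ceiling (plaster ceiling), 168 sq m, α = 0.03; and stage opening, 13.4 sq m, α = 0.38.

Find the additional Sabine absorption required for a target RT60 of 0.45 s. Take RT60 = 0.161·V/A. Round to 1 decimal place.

Equivalent absorption area: A₁ = 5.4×0.28 + 168×0.11 + 189.2×0.44 + 168×0.03 + 13.4×0.38 = 113.372 sq m.
For T = 0.45 s, need A₂ = 0.161·V/T = 0.161·672/0.45 = 240.427 sabins.
ΔA = A₂ − A₁ = 240.427 − 113.372 = 127.1 sabins.

127.1 sabins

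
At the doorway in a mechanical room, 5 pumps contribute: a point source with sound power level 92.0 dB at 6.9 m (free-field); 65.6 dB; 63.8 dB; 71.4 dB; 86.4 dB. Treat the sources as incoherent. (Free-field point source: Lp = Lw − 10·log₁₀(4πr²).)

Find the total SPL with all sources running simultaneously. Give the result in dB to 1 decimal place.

Source at 6.9 m: Lp = 92.0 − 10·log₁₀(4π·6.9²) = 92.0 − 10·log₁₀(598.285) = 64.2 dB.
Σ 10^(Lᵢ/10) = 4.59e+08.
Back to dB: 10·log₁₀ Σ = 86.6 dB.

86.6 dB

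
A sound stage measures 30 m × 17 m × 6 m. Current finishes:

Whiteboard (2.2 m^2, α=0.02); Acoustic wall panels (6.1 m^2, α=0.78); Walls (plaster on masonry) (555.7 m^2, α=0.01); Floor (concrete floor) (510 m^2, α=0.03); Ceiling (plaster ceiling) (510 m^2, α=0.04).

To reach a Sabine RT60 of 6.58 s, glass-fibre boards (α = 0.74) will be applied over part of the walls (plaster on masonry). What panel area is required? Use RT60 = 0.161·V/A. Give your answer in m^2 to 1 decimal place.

39.5

Summing Sᵢαᵢ: 0.044 + 4.758 + 5.557 + 15.300 + 20.400 → A₁ = 46.059 sabins.
V = 3060 m³. Target absorption A₂ = 0.161 × 3060 / 6.58 = 74.872 sabins.
Absorption to add: 74.872 − 46.059 = 28.813 sabins.
Each m^2 of panel replacing the walls (plaster on masonry) adds (0.74 − 0.01) = 0.73 sabins.
Area = ΔA/Δα = 28.813/0.73 = 39.5 m^2.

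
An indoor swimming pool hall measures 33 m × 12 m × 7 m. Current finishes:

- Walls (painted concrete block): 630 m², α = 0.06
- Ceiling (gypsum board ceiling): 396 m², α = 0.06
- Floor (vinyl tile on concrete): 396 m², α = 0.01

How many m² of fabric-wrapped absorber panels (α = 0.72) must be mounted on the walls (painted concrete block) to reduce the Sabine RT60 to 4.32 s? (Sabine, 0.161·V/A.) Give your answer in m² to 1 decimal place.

Summing Sᵢαᵢ: 37.800 + 23.760 + 3.960 → A₁ = 65.520 sabins.
V = 2772 m³. Target absorption A₂ = 0.161 × 2772 / 4.32 = 103.308 sabins.
Absorption to add: 103.308 − 65.520 = 37.788 sabins.
Each m² of panel replacing the walls (painted concrete block) adds (0.72 − 0.06) = 0.66 sabins.
Area = ΔA/Δα = 37.788/0.66 = 57.3 m².

57.3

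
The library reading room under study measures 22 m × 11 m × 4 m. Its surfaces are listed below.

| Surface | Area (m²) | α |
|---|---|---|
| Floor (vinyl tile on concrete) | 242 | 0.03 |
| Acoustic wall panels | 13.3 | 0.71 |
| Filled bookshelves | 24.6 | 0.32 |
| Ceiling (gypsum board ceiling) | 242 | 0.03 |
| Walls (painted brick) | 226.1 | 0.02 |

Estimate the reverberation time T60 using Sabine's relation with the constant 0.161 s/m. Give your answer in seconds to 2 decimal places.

Summing Sᵢαᵢ: 7.260 + 9.443 + 7.872 + 7.260 + 4.522 → A = 36.357 sabins.
Volume V = 22 × 11 × 4 = 968 m³.
Sabine: RT60 = 0.161 × 968 / 36.357 = 4.29 s.

4.29 seconds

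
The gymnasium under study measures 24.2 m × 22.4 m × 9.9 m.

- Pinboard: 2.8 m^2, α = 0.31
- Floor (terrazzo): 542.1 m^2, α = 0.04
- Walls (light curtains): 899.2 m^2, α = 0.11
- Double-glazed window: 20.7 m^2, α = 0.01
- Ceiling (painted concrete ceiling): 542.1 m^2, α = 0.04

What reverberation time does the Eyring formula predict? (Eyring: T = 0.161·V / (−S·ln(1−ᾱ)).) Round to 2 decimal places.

S = Σ Sᵢ = 2006.9 m^2.
Σ(Sᵢαᵢ) = 2.8·0.31 + 542.1·0.04 + 899.2·0.11 + 20.7·0.01 + 542.1·0.04 = 143.355.
Mean coefficient ᾱ = A/S = 0.0714.
−S·ln(1−ᾱ) = −2006.9 × ln(1 − 0.0714) = 148.666.
V = 24.2 × 22.4 × 9.9 = 5366.592 m³.
RT60 = 0.161 × 5366.592 / 148.666 = 5.81 s.

5.81 sec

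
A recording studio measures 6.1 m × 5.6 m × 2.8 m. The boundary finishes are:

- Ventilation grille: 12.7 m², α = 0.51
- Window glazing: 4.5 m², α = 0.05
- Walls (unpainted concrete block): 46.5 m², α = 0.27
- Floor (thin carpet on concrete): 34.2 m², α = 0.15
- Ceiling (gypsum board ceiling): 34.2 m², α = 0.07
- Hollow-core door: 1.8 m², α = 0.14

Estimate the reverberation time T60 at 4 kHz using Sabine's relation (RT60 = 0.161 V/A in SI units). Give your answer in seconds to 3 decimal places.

0.570 sec

Equivalent absorption area: A = 12.7·0.51 + 4.5·0.05 + 46.5·0.27 + 34.2·0.15 + 34.2·0.07 + 1.8·0.14 = 27.033 m².
Room volume: 95.648 m³.
T = 0.161 V/A = 0.161·95.648/27.033 = 0.570 s.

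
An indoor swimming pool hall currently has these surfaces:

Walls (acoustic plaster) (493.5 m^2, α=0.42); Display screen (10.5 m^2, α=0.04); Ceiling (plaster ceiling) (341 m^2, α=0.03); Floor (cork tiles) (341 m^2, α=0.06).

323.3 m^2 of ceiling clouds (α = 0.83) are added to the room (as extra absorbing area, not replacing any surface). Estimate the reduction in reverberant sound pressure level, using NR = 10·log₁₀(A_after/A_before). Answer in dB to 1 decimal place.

3.3 dB

A_before = Σ Sᵢαᵢ = 493.5×0.42 + 10.5×0.04 + 341×0.03 + 341×0.06 = 238.380 sabins.
Treatment contributes 323.3·0.83 = 268.339 sabins.
A_after = 238.380 + 268.339 = 506.719 sabins.
NR = 10·log₁₀(506.719/238.380) = 3.3 dB.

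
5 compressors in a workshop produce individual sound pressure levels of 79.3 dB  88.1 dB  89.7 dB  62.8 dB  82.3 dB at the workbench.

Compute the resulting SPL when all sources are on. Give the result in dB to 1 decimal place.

92.6 dB

Sum in the linear (power) domain: Σ 10^(Lᵢ/10) = 10^(79.3/10) + 10^(88.1/10) + 10^(89.7/10) + 10^(62.8/10) + 10^(82.3/10) = 1.836e+09.
L_total = 10·log₁₀(1.836e+09) = 92.6 dB.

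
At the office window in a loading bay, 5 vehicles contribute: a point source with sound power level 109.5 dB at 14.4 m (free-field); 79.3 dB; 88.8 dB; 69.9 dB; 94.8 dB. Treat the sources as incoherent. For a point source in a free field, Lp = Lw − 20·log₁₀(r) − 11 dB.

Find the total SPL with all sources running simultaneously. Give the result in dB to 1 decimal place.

Source at 14.4 m: Lp = 109.5 − 20·log₁₀(14.4) − 11 = 75.3 dB.
Σ 10^(Lᵢ/10) = 3.907e+09.
L_total = 10·log₁₀(3.907e+09) = 95.9 dB.

95.9 dB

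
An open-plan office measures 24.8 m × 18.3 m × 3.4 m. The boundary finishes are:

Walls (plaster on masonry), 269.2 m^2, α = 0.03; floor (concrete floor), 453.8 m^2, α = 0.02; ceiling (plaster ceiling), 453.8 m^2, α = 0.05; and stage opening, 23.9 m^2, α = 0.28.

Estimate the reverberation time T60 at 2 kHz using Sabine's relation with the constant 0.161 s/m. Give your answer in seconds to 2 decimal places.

Equivalent absorption area: A = 269.2·0.03 + 453.8·0.02 + 453.8·0.05 + 23.9·0.28 = 46.534 m^2.
V = 24.8·18.3·3.4 = 1543.056 m³.
Sabine: RT60 = 0.161 × 1543.056 / 46.534 = 5.34 s.

5.34 sec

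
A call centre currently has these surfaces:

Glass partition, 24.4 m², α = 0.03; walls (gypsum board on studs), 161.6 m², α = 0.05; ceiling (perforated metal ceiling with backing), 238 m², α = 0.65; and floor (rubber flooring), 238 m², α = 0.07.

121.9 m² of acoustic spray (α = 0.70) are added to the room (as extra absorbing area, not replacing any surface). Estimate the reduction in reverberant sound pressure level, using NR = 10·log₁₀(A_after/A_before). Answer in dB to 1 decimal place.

1.7 dB

Summing Sᵢαᵢ: 0.732 + 8.080 + 154.700 + 16.660 → A_before = 180.172 sabins.
Treatment contributes 121.9·0.70 = 85.330 sabins.
A_after = 180.172 + 85.330 = 265.502 sabins.
Reduction = 10 log₁₀(A_after/A_before) = 10 log₁₀(1.4736) = 1.7 dB.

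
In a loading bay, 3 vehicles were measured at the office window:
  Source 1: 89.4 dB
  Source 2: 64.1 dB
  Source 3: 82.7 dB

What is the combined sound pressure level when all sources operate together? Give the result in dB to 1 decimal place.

90.3 dB

Sum in the linear (power) domain: Σ 10^(Lᵢ/10) = 10^(89.4/10) + 10^(64.1/10) + 10^(82.7/10) = 1.06e+09.
L_total = 10·log₁₀(1.06e+09) = 90.3 dB.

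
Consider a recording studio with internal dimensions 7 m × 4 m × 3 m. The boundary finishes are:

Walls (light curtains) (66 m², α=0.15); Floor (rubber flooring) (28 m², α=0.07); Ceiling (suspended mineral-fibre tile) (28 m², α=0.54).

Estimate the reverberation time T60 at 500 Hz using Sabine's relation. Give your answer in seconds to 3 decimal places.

Summing Sᵢαᵢ: 9.900 + 1.960 + 15.120 → A = 26.980 sabins.
Volume V = 7 × 4 × 3 = 84 m³.
RT60 = 0.161 · V / A = 0.161 × 84 / 26.980 = 0.501 s.

0.501 seconds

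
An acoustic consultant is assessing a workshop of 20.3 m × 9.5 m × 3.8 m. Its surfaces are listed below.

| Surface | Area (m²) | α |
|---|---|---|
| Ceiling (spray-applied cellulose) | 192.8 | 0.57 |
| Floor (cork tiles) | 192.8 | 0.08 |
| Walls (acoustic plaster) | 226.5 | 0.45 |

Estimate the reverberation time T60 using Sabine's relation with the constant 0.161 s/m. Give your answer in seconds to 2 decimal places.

0.52 s

Summing Sᵢαᵢ: 109.896 + 15.424 + 101.925 → A = 227.245 sabins.
Volume V = 20.3 × 9.5 × 3.8 = 732.83 m³.
Sabine: RT60 = 0.161 × 732.83 / 227.245 = 0.52 s.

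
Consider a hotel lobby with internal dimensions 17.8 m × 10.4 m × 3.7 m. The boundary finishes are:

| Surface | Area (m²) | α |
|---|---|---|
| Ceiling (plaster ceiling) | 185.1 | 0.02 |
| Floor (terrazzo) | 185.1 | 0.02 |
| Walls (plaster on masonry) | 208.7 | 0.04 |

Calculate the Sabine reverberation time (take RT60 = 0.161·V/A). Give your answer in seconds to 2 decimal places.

7.00 s

Total absorption A = 185.1·0.02 + 185.1·0.02 + 208.7·0.04
  = 3.702 + 3.702 + 8.348 = 15.752 m² sabins.
V = 17.8·10.4·3.7 = 684.944 m³.
Sabine: RT60 = 0.161 × 684.944 / 15.752 = 7.00 s.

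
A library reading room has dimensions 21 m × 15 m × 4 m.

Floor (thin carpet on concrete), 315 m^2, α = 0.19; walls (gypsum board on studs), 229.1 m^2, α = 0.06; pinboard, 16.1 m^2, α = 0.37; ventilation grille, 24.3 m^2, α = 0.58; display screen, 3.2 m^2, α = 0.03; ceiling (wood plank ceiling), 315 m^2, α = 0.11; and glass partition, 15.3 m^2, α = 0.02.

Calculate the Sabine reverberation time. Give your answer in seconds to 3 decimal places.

1.576 sec

Summing Sᵢαᵢ: 59.850 + 13.746 + 5.957 + 14.094 + 0.096 + 34.650 + 0.306 → A = 128.699 sabins.
V = 21·15·4 = 1260 m³.
T = 0.161 V/A = 0.161·1260/128.699 = 1.576 s.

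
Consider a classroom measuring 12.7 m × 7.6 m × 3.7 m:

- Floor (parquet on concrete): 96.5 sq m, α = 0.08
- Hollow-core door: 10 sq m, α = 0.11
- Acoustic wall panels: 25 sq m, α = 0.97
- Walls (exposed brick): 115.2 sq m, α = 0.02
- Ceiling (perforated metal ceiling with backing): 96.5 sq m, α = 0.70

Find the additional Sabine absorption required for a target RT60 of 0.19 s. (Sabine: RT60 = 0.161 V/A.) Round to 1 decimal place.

199.7 sabins

Total absorption A₁ = 96.5·0.08 + 10·0.11 + 25·0.97 + 115.2·0.02 + 96.5·0.70
  = 7.720 + 1.100 + 24.250 + 2.304 + 67.550 = 102.924 sq m sabins.
For T = 0.19 s, need A₂ = 0.161·V/T = 0.161·357.124/0.19 = 302.616 sabins.
Shortfall: 302.616 − 102.924 = 199.7 sabins.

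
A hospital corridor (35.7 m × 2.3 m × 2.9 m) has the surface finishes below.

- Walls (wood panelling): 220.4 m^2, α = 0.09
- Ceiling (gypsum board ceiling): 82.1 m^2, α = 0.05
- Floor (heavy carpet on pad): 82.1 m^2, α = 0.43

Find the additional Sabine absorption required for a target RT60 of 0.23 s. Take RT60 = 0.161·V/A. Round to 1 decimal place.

Summing Sᵢαᵢ: 19.836 + 4.105 + 35.303 → A₁ = 59.244 sabins.
For T = 0.23 s, need A₂ = 0.161·V/T = 0.161·238.119/0.23 = 166.683 sabins.
Shortfall: 166.683 − 59.244 = 107.4 sabins.

107.4 sabins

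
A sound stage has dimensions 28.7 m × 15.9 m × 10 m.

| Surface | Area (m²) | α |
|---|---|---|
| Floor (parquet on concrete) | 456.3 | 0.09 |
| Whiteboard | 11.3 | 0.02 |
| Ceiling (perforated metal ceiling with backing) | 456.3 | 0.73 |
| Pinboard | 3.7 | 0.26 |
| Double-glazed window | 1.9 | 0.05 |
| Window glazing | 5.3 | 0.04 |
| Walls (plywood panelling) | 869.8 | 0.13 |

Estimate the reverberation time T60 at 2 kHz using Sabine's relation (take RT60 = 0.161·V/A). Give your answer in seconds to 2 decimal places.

A = Σ Sᵢαᵢ = 456.3·0.09 + 11.3·0.02 + 456.3·0.73 + 3.7·0.26 + 1.9·0.05 + 5.3·0.04 + 869.8·0.13 = 488.735 sabins.
Room volume: 4563.3 m³.
RT60 = 0.161 · V / A = 0.161 × 4563.3 / 488.735 = 1.50 s.

1.50 s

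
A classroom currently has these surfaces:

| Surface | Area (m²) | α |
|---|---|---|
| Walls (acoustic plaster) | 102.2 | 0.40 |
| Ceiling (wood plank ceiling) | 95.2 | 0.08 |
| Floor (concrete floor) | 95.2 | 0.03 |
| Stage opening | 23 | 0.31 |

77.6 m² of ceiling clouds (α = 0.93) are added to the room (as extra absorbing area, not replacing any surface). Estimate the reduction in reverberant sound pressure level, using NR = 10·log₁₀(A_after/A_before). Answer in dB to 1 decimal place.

3.5 dB

Summing Sᵢαᵢ: 40.880 + 7.616 + 2.856 + 7.130 → A_before = 58.482 sabins.
Added absorption = 77.6 × 0.93 = 72.168 sabins.
New total A_after = 130.650 sabins.
NR = 10·log₁₀(130.650/58.482) = 3.5 dB.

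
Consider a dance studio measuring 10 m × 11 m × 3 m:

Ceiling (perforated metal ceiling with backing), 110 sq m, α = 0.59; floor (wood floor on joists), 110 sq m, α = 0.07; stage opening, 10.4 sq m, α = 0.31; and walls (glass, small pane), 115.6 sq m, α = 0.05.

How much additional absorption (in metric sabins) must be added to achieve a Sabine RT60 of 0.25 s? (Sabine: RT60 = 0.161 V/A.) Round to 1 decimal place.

Summing Sᵢαᵢ: 64.900 + 7.700 + 3.224 + 5.780 → A₁ = 81.604 sabins.
V = 330 m³. Required absorption A₂ = 0.161 × 330 / 0.25 = 212.520 sabins.
Shortfall: 212.520 − 81.604 = 130.9 sabins.

130.9 sabins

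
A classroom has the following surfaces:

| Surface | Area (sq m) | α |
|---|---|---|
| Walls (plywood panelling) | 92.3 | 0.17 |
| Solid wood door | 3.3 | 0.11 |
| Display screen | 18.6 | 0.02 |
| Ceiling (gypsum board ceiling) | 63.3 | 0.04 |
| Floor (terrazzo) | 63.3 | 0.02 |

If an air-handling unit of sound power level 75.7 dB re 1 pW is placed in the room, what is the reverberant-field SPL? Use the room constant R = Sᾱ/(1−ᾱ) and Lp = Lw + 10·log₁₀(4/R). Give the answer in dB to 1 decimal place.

A = 20.224 sabins; S = 240.8 sq m.
ᾱ = 0.0840, so room constant R = A/(1−ᾱ) = 22.079 sq m.
Lp = 75.7 + 10·log₁₀(4/22.079) = 75.7 + (-7.42) = 68.3 dB.

68.3 dB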